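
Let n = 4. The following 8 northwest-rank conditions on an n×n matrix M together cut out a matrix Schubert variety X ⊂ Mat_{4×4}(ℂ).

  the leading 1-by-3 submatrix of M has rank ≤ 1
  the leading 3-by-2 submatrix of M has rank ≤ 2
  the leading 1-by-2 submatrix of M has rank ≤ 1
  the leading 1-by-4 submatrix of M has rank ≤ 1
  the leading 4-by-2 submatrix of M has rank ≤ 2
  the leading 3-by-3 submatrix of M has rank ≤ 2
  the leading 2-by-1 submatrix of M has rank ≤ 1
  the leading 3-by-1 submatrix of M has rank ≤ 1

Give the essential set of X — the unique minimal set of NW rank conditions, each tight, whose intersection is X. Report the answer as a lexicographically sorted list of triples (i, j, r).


Recovering R(i,j) via the rank-extension bound from the 8 conditions:

  1  1  1  1
  1  2  2  2
  1  2  2  3
  1  2  3  4

hence w(1..4) = (1, 2, 4, 3).

Fulton essential set (the sole Rothe cell):

[(3, 3, 2)]


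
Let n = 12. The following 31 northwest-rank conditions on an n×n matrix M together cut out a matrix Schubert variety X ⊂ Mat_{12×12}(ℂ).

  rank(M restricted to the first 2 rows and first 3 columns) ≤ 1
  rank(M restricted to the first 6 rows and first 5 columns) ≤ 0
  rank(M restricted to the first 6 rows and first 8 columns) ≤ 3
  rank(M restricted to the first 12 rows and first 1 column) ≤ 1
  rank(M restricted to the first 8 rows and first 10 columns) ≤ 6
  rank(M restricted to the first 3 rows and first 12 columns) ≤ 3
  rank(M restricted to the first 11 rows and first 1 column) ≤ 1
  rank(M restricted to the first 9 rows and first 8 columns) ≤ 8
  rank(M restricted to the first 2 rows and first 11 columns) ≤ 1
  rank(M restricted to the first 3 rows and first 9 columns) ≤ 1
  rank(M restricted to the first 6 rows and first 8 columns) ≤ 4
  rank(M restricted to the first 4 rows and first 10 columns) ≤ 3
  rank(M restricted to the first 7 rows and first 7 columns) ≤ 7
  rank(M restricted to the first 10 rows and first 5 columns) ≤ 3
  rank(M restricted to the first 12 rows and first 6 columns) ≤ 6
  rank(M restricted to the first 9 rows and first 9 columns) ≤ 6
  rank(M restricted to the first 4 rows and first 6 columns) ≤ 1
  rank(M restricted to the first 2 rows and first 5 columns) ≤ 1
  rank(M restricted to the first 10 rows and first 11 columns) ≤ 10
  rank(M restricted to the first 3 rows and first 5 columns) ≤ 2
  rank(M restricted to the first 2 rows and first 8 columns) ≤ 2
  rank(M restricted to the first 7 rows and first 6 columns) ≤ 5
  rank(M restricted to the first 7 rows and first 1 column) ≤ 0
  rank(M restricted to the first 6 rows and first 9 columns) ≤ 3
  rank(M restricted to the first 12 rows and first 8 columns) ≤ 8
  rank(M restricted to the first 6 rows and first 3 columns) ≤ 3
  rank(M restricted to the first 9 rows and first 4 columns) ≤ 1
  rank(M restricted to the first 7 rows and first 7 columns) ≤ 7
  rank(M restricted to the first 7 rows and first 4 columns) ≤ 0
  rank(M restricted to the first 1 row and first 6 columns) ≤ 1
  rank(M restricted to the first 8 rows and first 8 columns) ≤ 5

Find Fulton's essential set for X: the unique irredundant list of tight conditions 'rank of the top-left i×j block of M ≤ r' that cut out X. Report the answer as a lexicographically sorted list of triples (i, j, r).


The tightest implied rank at each (i,j), from the 31 conditions:

  row 1: 0 | 0 | 0 | 0 | 0 | 1 | 1 | 1 | 1 | 1 | 1 | 1
  row 2: 0 | 0 | 0 | 0 | 0 | 1 | 1 | 1 | 1 | 1 | 1 | 2
  row 3: 0 | 0 | 0 | 0 | 0 | 1 | 1 | 1 | 1 | 2 | 2 | 3
  row 4: 0 | 0 | 0 | 0 | 0 | 1 | 2 | 2 | 2 | 3 | 3 | 4
  row 5: 0 | 0 | 0 | 0 | 0 | 1 | 2 | 3 | 3 | 4 | 4 | 5
  row 6: 0 | 0 | 0 | 0 | 0 | 1 | 2 | 3 | 3 | 4 | 5 | 6
  row 7: 0 | 0 | 0 | 0 | 1 | 2 | 3 | 4 | 4 | 5 | 6 | 7
  row 8: 1 | 1 | 1 | 1 | 2 | 3 | 4 | 5 | 5 | 6 | 7 | 8
  row 9: 1 | 1 | 1 | 1 | 2 | 3 | 4 | 5 | 6 | 7 | 8 | 9
  row 10: 1 | 2 | 2 | 2 | 3 | 4 | 5 | 6 | 7 | 8 | 9 | 10
  row 11: 1 | 2 | 3 | 3 | 4 | 5 | 6 | 7 | 8 | 9 | 10 | 11
  row 12: 1 | 2 | 3 | 4 | 5 | 6 | 7 | 8 | 9 | 10 | 11 | 12

giving w = (6, 12, 10, 7, 8, 11, 5, 1, 9, 2, 3, 4) via Δ²R.

ℓ(w)=46; the 6 essential cells (i,j,r):

[(2, 11, 1), (3, 9, 1), (6, 5, 0), (6, 9, 3), (7, 4, 0), (9, 4, 1)]


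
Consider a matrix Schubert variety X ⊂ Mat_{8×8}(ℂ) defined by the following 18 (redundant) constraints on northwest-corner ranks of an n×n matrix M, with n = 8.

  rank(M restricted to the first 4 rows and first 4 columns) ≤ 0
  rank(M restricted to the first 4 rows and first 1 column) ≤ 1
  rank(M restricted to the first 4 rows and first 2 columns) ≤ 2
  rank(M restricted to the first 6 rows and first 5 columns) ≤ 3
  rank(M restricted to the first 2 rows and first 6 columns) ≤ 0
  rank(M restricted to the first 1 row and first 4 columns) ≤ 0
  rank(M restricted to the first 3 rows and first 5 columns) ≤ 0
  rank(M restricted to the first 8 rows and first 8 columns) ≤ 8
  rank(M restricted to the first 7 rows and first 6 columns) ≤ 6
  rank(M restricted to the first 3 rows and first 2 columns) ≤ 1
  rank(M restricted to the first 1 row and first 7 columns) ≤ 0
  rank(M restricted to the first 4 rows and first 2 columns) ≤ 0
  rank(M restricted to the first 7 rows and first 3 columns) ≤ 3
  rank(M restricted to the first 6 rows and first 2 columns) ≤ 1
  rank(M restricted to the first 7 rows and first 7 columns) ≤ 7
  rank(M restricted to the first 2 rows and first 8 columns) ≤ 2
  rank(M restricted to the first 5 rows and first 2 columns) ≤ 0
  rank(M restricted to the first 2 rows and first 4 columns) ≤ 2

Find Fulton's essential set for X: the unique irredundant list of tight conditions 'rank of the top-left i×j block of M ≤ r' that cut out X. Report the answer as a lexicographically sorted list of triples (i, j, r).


Propagating the 18 rank bounds to every northwest block:

  0  0  0  0  0  0  0  1
  0  0  0  0  0  0  1  2
  0  0  0  0  0  1  2  3
  0  0  0  0  1  2  3  4
  0  0  1  1  2  3  4  5
  1  1  2  2  3  4  5  6
  1  2  3  3  4  5  6  7
  1  2  3  4  5  6  7  8

hence w(1..8) = (8, 7, 6, 5, 3, 1, 2, 4).

Fulton essential set (5 of the 24 Rothe cells):

[(1, 7, 0), (2, 6, 0), (3, 5, 0), (4, 4, 0), (5, 2, 0)]


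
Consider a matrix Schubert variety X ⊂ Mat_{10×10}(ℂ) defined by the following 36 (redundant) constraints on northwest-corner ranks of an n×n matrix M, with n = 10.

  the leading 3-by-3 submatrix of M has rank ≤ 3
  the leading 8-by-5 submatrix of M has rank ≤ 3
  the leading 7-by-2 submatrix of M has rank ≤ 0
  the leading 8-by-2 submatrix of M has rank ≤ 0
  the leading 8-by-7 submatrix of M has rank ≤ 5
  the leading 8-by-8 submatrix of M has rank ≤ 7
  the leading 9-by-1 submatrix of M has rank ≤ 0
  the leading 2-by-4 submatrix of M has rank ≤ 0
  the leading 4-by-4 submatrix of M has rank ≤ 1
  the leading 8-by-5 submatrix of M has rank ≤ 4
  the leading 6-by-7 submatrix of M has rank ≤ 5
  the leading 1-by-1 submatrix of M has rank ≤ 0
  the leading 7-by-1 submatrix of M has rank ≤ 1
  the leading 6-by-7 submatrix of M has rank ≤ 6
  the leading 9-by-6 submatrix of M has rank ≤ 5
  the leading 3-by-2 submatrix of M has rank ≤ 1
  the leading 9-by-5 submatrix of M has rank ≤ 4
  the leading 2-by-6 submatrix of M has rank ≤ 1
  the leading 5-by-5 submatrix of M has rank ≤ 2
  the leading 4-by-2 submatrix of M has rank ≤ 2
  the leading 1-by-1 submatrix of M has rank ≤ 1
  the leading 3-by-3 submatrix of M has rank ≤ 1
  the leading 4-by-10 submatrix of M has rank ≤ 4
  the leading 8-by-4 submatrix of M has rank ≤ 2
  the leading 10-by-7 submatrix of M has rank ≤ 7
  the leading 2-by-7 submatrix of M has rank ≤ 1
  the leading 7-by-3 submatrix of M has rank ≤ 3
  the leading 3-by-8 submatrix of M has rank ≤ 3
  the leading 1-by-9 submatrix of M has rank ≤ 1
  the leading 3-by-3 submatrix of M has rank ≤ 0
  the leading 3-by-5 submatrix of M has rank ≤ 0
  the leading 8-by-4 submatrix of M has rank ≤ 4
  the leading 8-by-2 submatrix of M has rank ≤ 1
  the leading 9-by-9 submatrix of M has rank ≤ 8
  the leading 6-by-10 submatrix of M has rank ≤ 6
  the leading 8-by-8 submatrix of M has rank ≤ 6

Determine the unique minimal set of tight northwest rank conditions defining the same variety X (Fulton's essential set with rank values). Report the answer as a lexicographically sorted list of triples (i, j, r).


Computing R[i][j] = min implied NW-rank bound (n=10, 36 conditions):

  R[1]: 0 | 0 | 0 | 0 | 0 | 1 | 1 | 1 | 1 | 1
  R[2]: 0 | 0 | 0 | 0 | 0 | 1 | 1 | 2 | 2 | 2
  R[3]: 0 | 0 | 0 | 0 | 0 | 1 | 2 | 3 | 3 | 3
  R[4]: 0 | 0 | 1 | 1 | 1 | 2 | 3 | 4 | 4 | 4
  R[5]: 0 | 0 | 1 | 2 | 2 | 3 | 4 | 5 | 5 | 5
  R[6]: 0 | 0 | 1 | 2 | 3 | 4 | 5 | 6 | 6 | 6
  R[7]: 0 | 0 | 1 | 2 | 3 | 4 | 5 | 6 | 7 | 7
  R[8]: 0 | 0 | 1 | 2 | 3 | 4 | 5 | 6 | 7 | 8
  R[9]: 0 | 1 | 2 | 3 | 4 | 5 | 6 | 7 | 8 | 9
  R[10]: 1 | 2 | 3 | 4 | 5 | 6 | 7 | 8 | 9 | 10

hence w(1..10) = (6, 8, 7, 3, 4, 5, 9, 10, 2, 1).

D(w) has 27 cells with 4 SE-corners; essential set:

[(2, 7, 1), (3, 5, 0), (8, 2, 0), (9, 1, 0)]


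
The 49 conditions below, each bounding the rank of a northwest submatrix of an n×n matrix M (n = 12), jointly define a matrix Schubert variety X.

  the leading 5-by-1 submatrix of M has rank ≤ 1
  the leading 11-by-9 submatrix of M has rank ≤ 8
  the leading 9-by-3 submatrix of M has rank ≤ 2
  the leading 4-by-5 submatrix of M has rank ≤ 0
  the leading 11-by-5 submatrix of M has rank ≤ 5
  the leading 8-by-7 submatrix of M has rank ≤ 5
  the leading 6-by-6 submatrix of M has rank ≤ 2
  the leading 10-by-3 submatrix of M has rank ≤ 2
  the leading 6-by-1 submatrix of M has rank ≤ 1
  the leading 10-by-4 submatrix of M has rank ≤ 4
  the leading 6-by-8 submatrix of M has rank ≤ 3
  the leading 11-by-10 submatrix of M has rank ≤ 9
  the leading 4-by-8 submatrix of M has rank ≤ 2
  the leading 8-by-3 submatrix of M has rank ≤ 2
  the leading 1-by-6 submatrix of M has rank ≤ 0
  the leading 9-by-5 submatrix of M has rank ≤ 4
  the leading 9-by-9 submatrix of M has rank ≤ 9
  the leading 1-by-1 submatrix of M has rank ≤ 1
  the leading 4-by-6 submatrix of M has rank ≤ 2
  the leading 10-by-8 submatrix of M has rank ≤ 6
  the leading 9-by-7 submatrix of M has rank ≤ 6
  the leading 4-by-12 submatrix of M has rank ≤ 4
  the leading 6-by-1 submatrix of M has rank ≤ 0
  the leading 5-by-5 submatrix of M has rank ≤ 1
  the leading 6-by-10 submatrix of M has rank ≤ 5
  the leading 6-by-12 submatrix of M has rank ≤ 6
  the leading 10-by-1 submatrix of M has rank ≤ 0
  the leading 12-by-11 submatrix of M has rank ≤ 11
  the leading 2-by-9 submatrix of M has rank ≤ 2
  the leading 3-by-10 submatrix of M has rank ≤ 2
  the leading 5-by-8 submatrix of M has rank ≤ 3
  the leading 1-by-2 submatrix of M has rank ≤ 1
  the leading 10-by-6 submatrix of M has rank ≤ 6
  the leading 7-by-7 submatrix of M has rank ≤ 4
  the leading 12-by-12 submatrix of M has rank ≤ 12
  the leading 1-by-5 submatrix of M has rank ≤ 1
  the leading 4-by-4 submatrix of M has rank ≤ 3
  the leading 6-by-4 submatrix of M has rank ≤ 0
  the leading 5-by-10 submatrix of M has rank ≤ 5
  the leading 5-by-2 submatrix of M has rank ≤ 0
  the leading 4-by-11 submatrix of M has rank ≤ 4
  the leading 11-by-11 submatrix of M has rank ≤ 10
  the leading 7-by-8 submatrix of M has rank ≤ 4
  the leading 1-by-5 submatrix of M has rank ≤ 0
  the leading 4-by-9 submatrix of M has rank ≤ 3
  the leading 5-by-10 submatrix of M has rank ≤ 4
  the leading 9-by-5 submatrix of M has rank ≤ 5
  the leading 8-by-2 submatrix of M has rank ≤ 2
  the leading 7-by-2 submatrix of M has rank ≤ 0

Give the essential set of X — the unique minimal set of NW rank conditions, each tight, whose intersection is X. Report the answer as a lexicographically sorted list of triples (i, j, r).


Propagating the 49 rank bounds to every northwest block:

  R[1]: 0 | 0 | 0 | 0 | 0 | 0 | 1 | 1 | 1 | 1 | 1 | 1
  R[2]: 0 | 0 | 0 | 0 | 0 | 1 | 2 | 2 | 2 | 2 | 2 | 2
  R[3]: 0 | 0 | 0 | 0 | 0 | 1 | 2 | 2 | 2 | 2 | 3 | 3
  R[4]: 0 | 0 | 0 | 0 | 0 | 1 | 2 | 2 | 3 | 3 | 4 | 4
  R[5]: 0 | 0 | 0 | 0 | 1 | 2 | 3 | 3 | 4 | 4 | 5 | 5
  R[6]: 0 | 0 | 0 | 0 | 1 | 2 | 3 | 3 | 4 | 5 | 6 | 6
  R[7]: 0 | 0 | 1 | 1 | 2 | 3 | 4 | 4 | 5 | 6 | 7 | 7
  R[8]: 0 | 1 | 2 | 2 | 3 | 4 | 5 | 5 | 6 | 7 | 8 | 8
  R[9]: 0 | 1 | 2 | 3 | 4 | 5 | 6 | 6 | 7 | 8 | 9 | 9
  R[10]: 0 | 1 | 2 | 3 | 4 | 5 | 6 | 6 | 7 | 8 | 9 | 10
  R[11]: 1 | 2 | 3 | 4 | 5 | 6 | 7 | 7 | 8 | 9 | 10 | 11
  R[12]: 1 | 2 | 3 | 4 | 5 | 6 | 7 | 8 | 9 | 10 | 11 | 12

the unique w with this rank table is (7, 6, 11, 9, 5, 10, 3, 2, 4, 12, 1, 8).

D(w) has 40 cells with 9 SE-corners; essential set:

[(1, 6, 0), (3, 10, 2), (4, 5, 0), (4, 8, 2), (6, 4, 0), (6, 8, 3), (7, 2, 0), (10, 1, 0), (10, 8, 6)]


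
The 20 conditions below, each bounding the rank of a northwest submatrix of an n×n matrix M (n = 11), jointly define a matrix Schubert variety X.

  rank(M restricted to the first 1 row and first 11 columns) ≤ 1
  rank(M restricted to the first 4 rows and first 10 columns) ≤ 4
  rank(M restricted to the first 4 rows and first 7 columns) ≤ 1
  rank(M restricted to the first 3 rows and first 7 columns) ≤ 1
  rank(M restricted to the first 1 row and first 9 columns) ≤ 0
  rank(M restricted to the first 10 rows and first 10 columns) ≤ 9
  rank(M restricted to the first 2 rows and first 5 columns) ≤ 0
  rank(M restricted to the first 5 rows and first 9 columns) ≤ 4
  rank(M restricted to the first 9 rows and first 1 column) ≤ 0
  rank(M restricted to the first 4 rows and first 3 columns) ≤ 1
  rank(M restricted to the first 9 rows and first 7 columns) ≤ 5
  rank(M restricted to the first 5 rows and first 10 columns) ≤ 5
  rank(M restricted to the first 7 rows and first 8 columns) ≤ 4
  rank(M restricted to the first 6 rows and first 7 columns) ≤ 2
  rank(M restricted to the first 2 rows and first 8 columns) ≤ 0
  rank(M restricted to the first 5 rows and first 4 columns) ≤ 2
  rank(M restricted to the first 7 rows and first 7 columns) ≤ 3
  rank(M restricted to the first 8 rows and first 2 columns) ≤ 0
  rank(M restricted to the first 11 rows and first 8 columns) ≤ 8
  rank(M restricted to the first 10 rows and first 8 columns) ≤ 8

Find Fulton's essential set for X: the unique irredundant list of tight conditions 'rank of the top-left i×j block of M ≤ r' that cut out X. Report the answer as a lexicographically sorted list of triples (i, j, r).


Recovering R(i,j) via the rank-extension bound from the 20 conditions:

  i=1: 0  0  0  0  0  0  0  0  0  1  1
  i=2: 0  0  0  0  0  0  0  0  1  2  2
  i=3: 0  0  1  1  1  1  1  1  2  3  3
  i=4: 0  0  1  1  1  1  1  2  3  4  4
  i=5: 0  0  1  2  2  2  2  3  4  5  5
  i=6: 0  0  1  2  2  2  2  3  4  5  6
  i=7: 0  0  1  2  3  3  3  4  5  6  7
  i=8: 0  0  1  2  3  4  4  5  6  7  8
  i=9: 0  1  2  3  4  5  5  6  7  8  9
  i=10: 1  2  3  4  5  6  6  7  8  9  10
  i=11: 1  2  3  4  5  6  7  8  9  10  11

giving w = (10, 9, 3, 8, 4, 11, 5, 6, 2, 1, 7) via Δ²R.

6 SE-corners of the 37-cell Rothe diagram give Ess(w):

[(1, 9, 0), (2, 8, 0), (4, 7, 1), (6, 7, 2), (8, 2, 0), (9, 1, 0)]


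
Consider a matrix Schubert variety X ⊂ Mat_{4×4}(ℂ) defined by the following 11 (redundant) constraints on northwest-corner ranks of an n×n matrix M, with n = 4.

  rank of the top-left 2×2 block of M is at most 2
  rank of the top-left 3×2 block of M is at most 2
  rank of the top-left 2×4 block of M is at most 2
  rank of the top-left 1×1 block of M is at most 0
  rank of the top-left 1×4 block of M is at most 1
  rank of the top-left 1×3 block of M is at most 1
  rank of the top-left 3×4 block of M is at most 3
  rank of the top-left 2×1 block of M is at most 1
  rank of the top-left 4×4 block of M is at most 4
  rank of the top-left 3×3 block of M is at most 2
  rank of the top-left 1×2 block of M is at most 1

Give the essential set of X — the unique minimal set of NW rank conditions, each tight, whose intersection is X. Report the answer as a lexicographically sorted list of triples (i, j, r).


The tightest implied rank at each (i,j), from the 11 conditions:

  0 1 1 1
  1 2 2 2
  1 2 2 3
  1 2 3 4

the unique w with this rank table is (2, 1, 4, 3).

Fulton essential set (2 of the 2 Rothe cells):

[(1, 1, 0), (3, 3, 2)]


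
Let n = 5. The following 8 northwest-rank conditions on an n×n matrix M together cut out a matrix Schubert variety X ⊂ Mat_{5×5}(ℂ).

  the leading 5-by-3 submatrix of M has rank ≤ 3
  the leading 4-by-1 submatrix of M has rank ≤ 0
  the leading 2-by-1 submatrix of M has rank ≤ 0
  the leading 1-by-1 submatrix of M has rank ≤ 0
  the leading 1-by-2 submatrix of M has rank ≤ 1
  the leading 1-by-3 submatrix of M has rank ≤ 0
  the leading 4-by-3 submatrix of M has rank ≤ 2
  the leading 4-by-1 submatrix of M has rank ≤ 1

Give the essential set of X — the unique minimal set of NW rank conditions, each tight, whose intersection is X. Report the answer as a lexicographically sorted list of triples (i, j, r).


Computing R[i][j] = min implied NW-rank bound (n=5, 8 conditions):

  row 1: 0 | 0 | 0 | 1 | 1
  row 2: 0 | 1 | 1 | 2 | 2
  row 3: 0 | 1 | 2 | 3 | 3
  row 4: 0 | 1 | 2 | 3 | 4
  row 5: 1 | 2 | 3 | 4 | 5

giving w = (4, 2, 3, 5, 1) via Δ²R.

ℓ(w)=6; the 2 essential cells (i,j,r):

[(1, 3, 0), (4, 1, 0)]


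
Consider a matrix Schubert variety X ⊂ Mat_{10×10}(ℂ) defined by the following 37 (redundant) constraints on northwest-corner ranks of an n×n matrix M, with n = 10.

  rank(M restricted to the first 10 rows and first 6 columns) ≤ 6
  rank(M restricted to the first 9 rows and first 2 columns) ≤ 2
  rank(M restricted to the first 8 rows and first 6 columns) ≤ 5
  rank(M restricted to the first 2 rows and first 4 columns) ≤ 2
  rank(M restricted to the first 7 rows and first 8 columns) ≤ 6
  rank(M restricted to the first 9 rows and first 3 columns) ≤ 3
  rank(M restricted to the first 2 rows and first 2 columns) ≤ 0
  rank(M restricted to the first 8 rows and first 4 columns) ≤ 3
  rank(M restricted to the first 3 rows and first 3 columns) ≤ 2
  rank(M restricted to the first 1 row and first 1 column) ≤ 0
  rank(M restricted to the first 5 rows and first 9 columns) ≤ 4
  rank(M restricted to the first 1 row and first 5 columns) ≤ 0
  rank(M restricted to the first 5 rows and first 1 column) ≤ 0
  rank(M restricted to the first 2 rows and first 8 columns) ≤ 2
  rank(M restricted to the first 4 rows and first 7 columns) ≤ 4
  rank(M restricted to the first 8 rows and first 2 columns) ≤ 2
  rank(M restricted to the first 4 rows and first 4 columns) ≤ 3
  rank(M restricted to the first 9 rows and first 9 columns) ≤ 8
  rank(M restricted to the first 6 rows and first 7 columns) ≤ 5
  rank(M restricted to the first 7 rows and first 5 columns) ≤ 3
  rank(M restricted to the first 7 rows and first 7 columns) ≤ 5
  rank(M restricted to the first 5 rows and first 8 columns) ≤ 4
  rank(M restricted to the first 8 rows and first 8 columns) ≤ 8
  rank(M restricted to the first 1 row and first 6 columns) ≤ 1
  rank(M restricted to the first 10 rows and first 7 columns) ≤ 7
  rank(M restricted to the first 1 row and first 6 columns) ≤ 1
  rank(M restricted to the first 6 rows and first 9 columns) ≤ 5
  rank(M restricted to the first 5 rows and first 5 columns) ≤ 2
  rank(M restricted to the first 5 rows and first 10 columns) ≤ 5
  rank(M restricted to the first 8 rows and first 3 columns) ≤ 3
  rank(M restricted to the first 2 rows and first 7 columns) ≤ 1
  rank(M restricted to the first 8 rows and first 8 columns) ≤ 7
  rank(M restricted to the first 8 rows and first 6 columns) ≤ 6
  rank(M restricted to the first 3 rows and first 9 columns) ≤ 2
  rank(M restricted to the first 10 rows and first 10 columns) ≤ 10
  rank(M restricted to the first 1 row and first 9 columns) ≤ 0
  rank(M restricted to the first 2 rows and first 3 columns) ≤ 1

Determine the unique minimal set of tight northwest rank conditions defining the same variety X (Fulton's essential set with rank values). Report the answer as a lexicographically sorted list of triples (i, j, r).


Recovering R(i,j) via the rank-extension bound from the 37 conditions:

  i=1: 0 0 0 0 0 0 0 0 0 1
  i=2: 0 0 1 1 1 1 1 1 1 2
  i=3: 0 1 2 2 2 2 2 2 2 3
  i=4: 0 1 2 2 2 3 3 3 3 4
  i=5: 0 1 2 2 2 3 4 4 4 5
  i=6: 1 2 3 3 3 4 5 5 5 6
  i=7: 1 2 3 3 3 4 5 6 6 7
  i=8: 1 2 3 3 4 5 6 7 7 8
  i=9: 1 2 3 4 5 6 7 8 8 9
  i=10: 1 2 3 4 5 6 7 8 9 10

reading off 1-entries of Δ²R: w = (10, 3, 2, 6, 7, 1, 8, 5, 4, 9).

Rothe diagram D(w) (21 cells), 6 SE-corners (essential conditions):

[(1, 9, 0), (2, 2, 0), (5, 1, 0), (5, 5, 2), (7, 5, 3), (8, 4, 3)]


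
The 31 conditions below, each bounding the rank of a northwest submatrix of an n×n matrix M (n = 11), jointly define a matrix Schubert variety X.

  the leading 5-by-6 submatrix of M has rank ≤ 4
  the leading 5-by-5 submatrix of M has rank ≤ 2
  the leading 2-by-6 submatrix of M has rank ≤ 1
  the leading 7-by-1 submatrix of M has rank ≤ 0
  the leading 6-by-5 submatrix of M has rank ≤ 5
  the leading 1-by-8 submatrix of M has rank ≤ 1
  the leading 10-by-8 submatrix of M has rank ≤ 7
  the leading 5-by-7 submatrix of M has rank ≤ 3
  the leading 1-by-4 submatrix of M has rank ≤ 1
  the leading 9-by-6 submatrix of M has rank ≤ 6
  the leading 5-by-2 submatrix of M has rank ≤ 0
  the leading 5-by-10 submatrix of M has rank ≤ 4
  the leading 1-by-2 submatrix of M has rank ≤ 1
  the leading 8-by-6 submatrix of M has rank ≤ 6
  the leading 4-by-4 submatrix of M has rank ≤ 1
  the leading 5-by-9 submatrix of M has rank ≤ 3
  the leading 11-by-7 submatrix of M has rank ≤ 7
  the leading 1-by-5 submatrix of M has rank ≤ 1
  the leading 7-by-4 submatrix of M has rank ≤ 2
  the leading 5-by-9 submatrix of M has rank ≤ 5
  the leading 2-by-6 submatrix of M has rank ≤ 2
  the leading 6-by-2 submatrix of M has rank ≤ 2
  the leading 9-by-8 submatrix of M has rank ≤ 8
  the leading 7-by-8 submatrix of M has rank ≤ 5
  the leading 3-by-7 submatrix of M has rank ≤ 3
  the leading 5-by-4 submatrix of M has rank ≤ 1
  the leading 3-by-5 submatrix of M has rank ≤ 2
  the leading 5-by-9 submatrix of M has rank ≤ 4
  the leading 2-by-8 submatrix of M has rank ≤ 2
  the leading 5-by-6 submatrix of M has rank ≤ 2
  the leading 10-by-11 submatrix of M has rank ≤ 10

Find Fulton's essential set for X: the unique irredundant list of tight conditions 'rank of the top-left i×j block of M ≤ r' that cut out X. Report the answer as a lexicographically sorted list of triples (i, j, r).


The tightest implied rank at each (i,j), from the 31 conditions:

  R[1]: 0 | 0 | 1 | 1 | 1 | 1 | 1 | 1 | 1 | 1 | 1
  R[2]: 0 | 0 | 1 | 1 | 1 | 1 | 2 | 2 | 2 | 2 | 2
  R[3]: 0 | 0 | 1 | 1 | 2 | 2 | 3 | 3 | 3 | 3 | 3
  R[4]: 0 | 0 | 1 | 1 | 2 | 2 | 3 | 3 | 3 | 4 | 4
  R[5]: 0 | 0 | 1 | 1 | 2 | 2 | 3 | 3 | 3 | 4 | 5
  R[6]: 0 | 1 | 2 | 2 | 3 | 3 | 4 | 4 | 4 | 5 | 6
  R[7]: 0 | 1 | 2 | 2 | 3 | 4 | 5 | 5 | 5 | 6 | 7
  R[8]: 1 | 2 | 3 | 3 | 4 | 5 | 6 | 6 | 6 | 7 | 8
  R[9]: 1 | 2 | 3 | 4 | 5 | 6 | 7 | 7 | 7 | 8 | 9
  R[10]: 1 | 2 | 3 | 4 | 5 | 6 | 7 | 7 | 8 | 9 | 10
  R[11]: 1 | 2 | 3 | 4 | 5 | 6 | 7 | 8 | 9 | 10 | 11

the unique w with this rank table is (3, 7, 5, 10, 11, 2, 6, 1, 4, 9, 8).

ℓ(w)=26; the 8 essential cells (i,j,r):

[(2, 6, 1), (5, 2, 0), (5, 4, 1), (5, 6, 2), (5, 9, 3), (7, 1, 0), (7, 4, 2), (10, 8, 7)]


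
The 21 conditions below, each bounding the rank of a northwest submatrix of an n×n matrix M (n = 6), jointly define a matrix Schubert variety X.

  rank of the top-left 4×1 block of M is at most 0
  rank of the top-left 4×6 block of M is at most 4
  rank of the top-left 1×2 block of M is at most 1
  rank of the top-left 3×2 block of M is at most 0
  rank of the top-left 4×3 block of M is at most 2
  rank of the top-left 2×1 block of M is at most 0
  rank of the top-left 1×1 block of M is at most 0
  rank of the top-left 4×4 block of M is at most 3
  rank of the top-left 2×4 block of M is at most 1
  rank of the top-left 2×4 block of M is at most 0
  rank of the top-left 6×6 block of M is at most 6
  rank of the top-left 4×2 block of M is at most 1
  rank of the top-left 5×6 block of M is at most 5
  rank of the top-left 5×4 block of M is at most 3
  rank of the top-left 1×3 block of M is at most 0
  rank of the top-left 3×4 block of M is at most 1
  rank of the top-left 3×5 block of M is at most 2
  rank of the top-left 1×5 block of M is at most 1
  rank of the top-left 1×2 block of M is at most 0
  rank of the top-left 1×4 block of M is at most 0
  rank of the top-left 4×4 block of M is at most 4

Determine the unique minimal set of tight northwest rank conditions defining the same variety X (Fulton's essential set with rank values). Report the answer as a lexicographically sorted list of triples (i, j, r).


Reconstructing r_w from the 21 given conditions:

  0  0  0  0  1  1
  0  0  0  0  1  2
  0  0  1  1  2  3
  0  1  2  2  3  4
  1  2  3  3  4  5
  1  2  3  4  5  6

hence w(1..6) = (5, 6, 3, 2, 1, 4).

3 SE-corners of the 11-cell Rothe diagram give Ess(w):

[(2, 4, 0), (3, 2, 0), (4, 1, 0)]


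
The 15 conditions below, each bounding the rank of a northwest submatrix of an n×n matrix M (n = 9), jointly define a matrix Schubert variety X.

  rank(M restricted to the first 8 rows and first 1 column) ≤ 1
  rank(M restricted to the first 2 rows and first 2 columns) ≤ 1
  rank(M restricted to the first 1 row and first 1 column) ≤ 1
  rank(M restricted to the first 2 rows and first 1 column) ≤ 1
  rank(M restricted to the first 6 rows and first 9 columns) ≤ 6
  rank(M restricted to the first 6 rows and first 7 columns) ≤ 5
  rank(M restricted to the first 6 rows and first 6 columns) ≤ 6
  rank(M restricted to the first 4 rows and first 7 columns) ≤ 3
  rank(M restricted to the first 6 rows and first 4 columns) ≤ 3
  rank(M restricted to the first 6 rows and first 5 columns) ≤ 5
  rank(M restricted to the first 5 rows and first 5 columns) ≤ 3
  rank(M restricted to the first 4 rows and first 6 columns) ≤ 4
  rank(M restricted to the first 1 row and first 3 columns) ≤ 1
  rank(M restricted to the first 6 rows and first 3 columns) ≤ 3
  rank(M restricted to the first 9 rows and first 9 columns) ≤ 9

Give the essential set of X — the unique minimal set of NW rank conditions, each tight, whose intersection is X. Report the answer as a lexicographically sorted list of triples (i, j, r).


Reconstructing r_w from the 15 given conditions:

  R[1]: 1 | 1 | 1 | 1 | 1 | 1 | 1 | 1 | 1
  R[2]: 1 | 1 | 2 | 2 | 2 | 2 | 2 | 2 | 2
  R[3]: 1 | 2 | 3 | 3 | 3 | 3 | 3 | 3 | 3
  R[4]: 1 | 2 | 3 | 3 | 3 | 3 | 3 | 4 | 4
  R[5]: 1 | 2 | 3 | 3 | 3 | 4 | 4 | 5 | 5
  R[6]: 1 | 2 | 3 | 3 | 4 | 5 | 5 | 6 | 6
  R[7]: 1 | 2 | 3 | 4 | 5 | 6 | 6 | 7 | 7
  R[8]: 1 | 2 | 3 | 4 | 5 | 6 | 7 | 8 | 8
  R[9]: 1 | 2 | 3 | 4 | 5 | 6 | 7 | 8 | 9

giving w = (1, 3, 2, 8, 6, 5, 4, 7, 9) via Δ²R.

|D(w)|=8, |Ess(w)|=4:

[(2, 2, 1), (4, 7, 3), (5, 5, 3), (6, 4, 3)]


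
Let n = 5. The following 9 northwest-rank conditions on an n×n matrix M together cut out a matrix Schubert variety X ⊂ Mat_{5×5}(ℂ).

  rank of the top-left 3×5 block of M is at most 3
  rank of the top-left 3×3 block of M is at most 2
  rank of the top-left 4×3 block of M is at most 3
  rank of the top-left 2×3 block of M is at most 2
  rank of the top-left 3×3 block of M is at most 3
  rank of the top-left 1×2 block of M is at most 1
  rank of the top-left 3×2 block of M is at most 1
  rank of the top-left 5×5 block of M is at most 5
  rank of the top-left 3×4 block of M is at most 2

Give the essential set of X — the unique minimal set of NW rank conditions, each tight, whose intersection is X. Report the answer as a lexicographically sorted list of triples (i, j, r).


Rank table r_w(5×5) implied by the 9 constraints:

  row 1: 1  1  1  1  1
  row 2: 1  1  2  2  2
  row 3: 1  1  2  2  3
  row 4: 1  2  3  3  4
  row 5: 1  2  3  4  5

second differences of R give the permutation w = (1, 3, 5, 2, 4).

2 SE-corners of the 3-cell Rothe diagram give Ess(w):

[(3, 2, 1), (3, 4, 2)]


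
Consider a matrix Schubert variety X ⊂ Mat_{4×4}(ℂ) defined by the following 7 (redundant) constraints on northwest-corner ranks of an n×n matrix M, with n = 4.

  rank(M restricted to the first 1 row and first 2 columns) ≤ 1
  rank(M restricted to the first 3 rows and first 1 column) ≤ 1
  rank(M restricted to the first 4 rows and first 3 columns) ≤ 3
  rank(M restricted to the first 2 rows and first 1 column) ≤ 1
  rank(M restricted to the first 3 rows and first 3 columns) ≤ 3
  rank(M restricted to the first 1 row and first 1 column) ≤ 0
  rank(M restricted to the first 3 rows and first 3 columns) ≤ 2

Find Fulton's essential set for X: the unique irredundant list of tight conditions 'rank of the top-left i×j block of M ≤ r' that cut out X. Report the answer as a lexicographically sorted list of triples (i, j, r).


Rank table r_w(4×4) implied by the 7 constraints:

  row 1: 0, 1, 1, 1
  row 2: 1, 2, 2, 2
  row 3: 1, 2, 2, 3
  row 4: 1, 2, 3, 4

so w = (2, 1, 4, 3).

D(w) has 2 cells with 2 SE-corners; essential set:

[(1, 1, 0), (3, 3, 2)]


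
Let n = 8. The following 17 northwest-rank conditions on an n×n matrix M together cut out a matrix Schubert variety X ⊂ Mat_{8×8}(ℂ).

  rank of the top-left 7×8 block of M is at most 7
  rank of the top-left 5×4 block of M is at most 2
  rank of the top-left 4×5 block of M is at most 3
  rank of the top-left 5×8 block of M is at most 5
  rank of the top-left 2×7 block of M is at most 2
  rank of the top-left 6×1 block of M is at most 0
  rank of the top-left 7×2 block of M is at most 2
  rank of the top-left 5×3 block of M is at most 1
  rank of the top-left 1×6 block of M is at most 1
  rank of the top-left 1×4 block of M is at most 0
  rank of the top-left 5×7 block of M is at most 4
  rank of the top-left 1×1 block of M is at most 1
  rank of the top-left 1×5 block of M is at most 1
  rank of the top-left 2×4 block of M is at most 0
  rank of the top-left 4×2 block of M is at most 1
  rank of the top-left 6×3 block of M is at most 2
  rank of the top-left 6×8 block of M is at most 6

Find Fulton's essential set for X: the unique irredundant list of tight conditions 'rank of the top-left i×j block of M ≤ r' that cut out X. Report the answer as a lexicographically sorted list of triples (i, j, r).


Rank table r_w(8×8) implied by the 17 constraints:

  i=1: 0, 0, 0, 0, 1, 1, 1, 1
  i=2: 0, 0, 0, 0, 1, 2, 2, 2
  i=3: 0, 1, 1, 1, 2, 3, 3, 3
  i=4: 0, 1, 1, 2, 3, 4, 4, 4
  i=5: 0, 1, 1, 2, 3, 4, 4, 5
  i=6: 0, 1, 2, 3, 4, 5, 5, 6
  i=7: 1, 2, 3, 4, 5, 6, 6, 7
  i=8: 1, 2, 3, 4, 5, 6, 7, 8

giving w = (5, 6, 2, 4, 8, 3, 1, 7) via Δ²R.

ℓ(w)=15; the 4 essential cells (i,j,r):

[(2, 4, 0), (5, 3, 1), (5, 7, 4), (6, 1, 0)]


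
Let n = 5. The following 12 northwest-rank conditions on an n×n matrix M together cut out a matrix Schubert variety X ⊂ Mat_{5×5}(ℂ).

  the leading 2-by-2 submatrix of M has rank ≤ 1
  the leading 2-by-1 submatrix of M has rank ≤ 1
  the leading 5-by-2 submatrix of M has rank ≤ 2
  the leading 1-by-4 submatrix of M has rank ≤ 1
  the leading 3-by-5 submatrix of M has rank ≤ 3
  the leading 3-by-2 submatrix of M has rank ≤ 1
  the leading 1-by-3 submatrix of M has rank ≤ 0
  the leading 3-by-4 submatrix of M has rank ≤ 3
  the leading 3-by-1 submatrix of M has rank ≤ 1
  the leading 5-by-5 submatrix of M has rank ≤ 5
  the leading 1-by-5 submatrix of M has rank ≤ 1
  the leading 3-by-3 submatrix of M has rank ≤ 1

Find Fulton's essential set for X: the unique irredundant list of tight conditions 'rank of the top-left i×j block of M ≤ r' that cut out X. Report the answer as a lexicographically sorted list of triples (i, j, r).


Rank table r_w(5×5) implied by the 12 constraints:

  R[1]: 0 | 0 | 0 | 1 | 1
  R[2]: 1 | 1 | 1 | 2 | 2
  R[3]: 1 | 1 | 1 | 2 | 3
  R[4]: 1 | 2 | 2 | 3 | 4
  R[5]: 1 | 2 | 3 | 4 | 5

reading off 1-entries of Δ²R: w = (4, 1, 5, 2, 3).

ℓ(w)=5; the 2 essential cells (i,j,r):

[(1, 3, 0), (3, 3, 1)]


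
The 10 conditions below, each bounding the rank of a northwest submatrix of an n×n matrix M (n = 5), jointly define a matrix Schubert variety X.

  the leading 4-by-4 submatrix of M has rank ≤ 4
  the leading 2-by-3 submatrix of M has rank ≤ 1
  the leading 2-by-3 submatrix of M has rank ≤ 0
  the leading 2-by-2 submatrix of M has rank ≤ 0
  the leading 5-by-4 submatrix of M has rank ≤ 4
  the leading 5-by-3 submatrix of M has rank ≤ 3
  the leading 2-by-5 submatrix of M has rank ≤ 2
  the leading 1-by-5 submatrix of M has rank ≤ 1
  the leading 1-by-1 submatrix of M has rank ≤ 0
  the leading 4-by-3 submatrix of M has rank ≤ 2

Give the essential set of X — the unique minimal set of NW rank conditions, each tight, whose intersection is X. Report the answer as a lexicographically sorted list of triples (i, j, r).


The tightest implied rank at each (i,j), from the 10 conditions:

  row 1: 0, 0, 0, 1, 1
  row 2: 0, 0, 0, 1, 2
  row 3: 1, 1, 1, 2, 3
  row 4: 1, 2, 2, 3, 4
  row 5: 1, 2, 3, 4, 5

second differences of R give the permutation w = (4, 5, 1, 2, 3).

1 SE-corner of the 6-cell Rothe diagram gives Ess(w):

[(2, 3, 0)]


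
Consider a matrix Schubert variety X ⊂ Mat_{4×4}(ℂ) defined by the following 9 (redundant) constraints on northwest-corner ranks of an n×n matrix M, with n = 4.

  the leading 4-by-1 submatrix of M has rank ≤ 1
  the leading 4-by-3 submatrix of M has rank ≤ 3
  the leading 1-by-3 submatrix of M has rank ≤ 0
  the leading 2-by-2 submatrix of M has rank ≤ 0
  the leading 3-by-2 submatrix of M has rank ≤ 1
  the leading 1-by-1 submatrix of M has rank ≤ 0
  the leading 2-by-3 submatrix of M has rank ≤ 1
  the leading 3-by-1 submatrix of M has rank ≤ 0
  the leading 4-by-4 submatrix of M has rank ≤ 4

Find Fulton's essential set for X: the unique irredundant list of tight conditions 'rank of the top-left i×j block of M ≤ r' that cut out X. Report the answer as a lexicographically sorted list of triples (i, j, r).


Computing R[i][j] = min implied NW-rank bound (n=4, 9 conditions):

  row 1: 0 0 0 1
  row 2: 0 0 1 2
  row 3: 0 1 2 3
  row 4: 1 2 3 4

second differences of R give the permutation w = (4, 3, 2, 1).

3 SE-corners of the 6-cell Rothe diagram give Ess(w):

[(1, 3, 0), (2, 2, 0), (3, 1, 0)]


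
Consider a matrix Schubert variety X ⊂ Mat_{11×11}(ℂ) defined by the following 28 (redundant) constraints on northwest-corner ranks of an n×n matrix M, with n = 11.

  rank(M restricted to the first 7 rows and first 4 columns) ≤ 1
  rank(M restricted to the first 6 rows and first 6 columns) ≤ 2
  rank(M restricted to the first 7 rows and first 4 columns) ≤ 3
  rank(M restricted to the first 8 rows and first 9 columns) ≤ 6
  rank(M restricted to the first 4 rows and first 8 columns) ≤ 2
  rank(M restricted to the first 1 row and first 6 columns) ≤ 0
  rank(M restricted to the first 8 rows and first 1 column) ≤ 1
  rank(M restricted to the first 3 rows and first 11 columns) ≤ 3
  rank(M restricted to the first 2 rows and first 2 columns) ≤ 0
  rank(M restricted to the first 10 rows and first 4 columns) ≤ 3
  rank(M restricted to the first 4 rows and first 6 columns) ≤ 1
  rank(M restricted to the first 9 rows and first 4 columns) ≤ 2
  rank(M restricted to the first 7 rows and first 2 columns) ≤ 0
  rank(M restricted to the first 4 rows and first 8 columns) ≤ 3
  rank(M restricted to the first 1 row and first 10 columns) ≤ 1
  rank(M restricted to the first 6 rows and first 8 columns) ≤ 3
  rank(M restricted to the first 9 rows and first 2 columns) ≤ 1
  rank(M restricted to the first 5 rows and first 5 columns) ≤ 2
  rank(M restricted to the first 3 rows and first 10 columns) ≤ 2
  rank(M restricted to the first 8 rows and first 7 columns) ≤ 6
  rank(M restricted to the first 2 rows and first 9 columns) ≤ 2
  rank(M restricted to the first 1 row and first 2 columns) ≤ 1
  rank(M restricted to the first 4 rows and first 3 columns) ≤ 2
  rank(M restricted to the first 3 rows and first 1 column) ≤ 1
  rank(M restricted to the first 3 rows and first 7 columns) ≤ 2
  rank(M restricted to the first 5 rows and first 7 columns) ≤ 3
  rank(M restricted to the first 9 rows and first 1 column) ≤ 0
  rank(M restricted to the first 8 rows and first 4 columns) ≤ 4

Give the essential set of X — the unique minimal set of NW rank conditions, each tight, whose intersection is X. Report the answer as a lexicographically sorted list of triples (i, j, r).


Reconstructing r_w from the 28 given conditions:

  R[1]: 0, 0, 0, 0, 0, 0, 1, 1, 1, 1, 1
  R[2]: 0, 0, 1, 1, 1, 1, 2, 2, 2, 2, 2
  R[3]: 0, 0, 1, 1, 1, 1, 2, 2, 2, 2, 3
  R[4]: 0, 0, 1, 1, 1, 1, 2, 2, 3, 3, 4
  R[5]: 0, 0, 1, 1, 2, 2, 3, 3, 4, 4, 5
  R[6]: 0, 0, 1, 1, 2, 2, 3, 3, 4, 5, 6
  R[7]: 0, 0, 1, 1, 2, 3, 4, 4, 5, 6, 7
  R[8]: 0, 1, 2, 2, 3, 4, 5, 5, 6, 7, 8
  R[9]: 0, 1, 2, 2, 3, 4, 5, 6, 7, 8, 9
  R[10]: 1, 2, 3, 3, 4, 5, 6, 7, 8, 9, 10
  R[11]: 1, 2, 3, 4, 5, 6, 7, 8, 9, 10, 11

reading off 1-entries of Δ²R: w = (7, 3, 11, 9, 5, 10, 6, 2, 8, 1, 4).

ℓ(w)=36; the 10 essential cells (i,j,r):

[(1, 6, 0), (3, 10, 2), (4, 6, 1), (4, 8, 2), (6, 6, 2), (6, 8, 3), (7, 2, 0), (7, 4, 1), (9, 1, 0), (9, 4, 2)]


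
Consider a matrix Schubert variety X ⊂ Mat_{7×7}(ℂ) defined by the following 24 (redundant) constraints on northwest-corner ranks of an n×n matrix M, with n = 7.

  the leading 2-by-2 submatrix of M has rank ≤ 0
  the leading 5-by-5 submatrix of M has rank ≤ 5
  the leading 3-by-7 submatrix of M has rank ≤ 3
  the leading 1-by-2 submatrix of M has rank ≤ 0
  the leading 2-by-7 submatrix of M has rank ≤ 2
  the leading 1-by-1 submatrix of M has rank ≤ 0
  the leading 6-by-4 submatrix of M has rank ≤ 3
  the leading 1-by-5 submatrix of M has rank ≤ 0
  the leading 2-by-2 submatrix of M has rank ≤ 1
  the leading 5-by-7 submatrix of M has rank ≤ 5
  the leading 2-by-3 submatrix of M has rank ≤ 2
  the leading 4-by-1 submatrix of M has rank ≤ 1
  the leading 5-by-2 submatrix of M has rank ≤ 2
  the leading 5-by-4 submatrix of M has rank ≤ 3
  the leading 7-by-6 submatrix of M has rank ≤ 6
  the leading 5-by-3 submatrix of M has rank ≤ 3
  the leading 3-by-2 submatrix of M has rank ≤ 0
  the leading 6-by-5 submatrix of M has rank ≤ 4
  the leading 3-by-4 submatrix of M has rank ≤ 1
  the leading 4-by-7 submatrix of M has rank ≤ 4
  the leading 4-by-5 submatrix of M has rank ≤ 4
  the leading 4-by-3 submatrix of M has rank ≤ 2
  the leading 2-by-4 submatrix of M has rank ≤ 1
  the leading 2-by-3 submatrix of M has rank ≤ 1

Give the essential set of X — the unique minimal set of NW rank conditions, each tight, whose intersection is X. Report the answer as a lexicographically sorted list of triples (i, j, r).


Propagating the 24 rank bounds to every northwest block:

  row 1: 0  0  0  0  0  1  1
  row 2: 0  0  1  1  1  2  2
  row 3: 0  0  1  1  2  3  3
  row 4: 1  1  2  2  3  4  4
  row 5: 1  2  3  3  4  5  5
  row 6: 1  2  3  3  4  5  6
  row 7: 1  2  3  4  5  6  7

reading off 1-entries of Δ²R: w = (6, 3, 5, 1, 2, 7, 4).

|D(w)|=11, |Ess(w)|=4:

[(1, 5, 0), (3, 2, 0), (3, 4, 1), (6, 4, 3)]


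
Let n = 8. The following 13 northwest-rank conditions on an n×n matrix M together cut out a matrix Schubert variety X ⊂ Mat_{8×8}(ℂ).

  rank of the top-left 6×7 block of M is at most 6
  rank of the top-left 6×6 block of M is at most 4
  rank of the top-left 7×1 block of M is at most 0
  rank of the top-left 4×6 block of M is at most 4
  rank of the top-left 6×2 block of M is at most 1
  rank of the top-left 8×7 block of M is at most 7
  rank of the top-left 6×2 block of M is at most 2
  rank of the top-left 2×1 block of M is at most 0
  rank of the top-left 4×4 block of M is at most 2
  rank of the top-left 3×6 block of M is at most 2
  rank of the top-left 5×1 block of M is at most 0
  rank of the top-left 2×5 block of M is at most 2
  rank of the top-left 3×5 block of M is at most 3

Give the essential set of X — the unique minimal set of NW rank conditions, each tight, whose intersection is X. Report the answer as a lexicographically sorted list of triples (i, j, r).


Computing R[i][j] = min implied NW-rank bound (n=8, 13 conditions):

  i=1: 0 | 1 | 1 | 1 | 1 | 1 | 1 | 1
  i=2: 0 | 1 | 2 | 2 | 2 | 2 | 2 | 2
  i=3: 0 | 1 | 2 | 2 | 2 | 2 | 3 | 3
  i=4: 0 | 1 | 2 | 2 | 3 | 3 | 4 | 4
  i=5: 0 | 1 | 2 | 3 | 4 | 4 | 5 | 5
  i=6: 0 | 1 | 2 | 3 | 4 | 4 | 5 | 6
  i=7: 0 | 1 | 2 | 3 | 4 | 5 | 6 | 7
  i=8: 1 | 2 | 3 | 4 | 5 | 6 | 7 | 8

so w = (2, 3, 7, 5, 4, 8, 6, 1).

4 SE-corners of the 12-cell Rothe diagram give Ess(w):

[(3, 6, 2), (4, 4, 2), (6, 6, 4), (7, 1, 0)]
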